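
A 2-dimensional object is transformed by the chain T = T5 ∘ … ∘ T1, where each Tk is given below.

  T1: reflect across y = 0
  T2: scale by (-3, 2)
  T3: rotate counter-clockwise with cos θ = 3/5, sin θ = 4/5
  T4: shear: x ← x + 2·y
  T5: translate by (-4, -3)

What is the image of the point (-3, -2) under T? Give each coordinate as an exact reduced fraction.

T(p) = (87/5, 33/5)

T1 reflect across y = 0: (-3, -2) → (-3, 2)
T2 scale by (-3, 2): (-3, 2) → (9, 4)
T3 rotate counter-clockwise with cos θ = 3/5, sin θ = 4/5: (9, 4) → (11/5, 48/5)
T4 shear: x ← x + 2·y: (11/5, 48/5) → (107/5, 48/5)
T5 translate by (-4, -3): (107/5, 48/5) → (87/5, 33/5)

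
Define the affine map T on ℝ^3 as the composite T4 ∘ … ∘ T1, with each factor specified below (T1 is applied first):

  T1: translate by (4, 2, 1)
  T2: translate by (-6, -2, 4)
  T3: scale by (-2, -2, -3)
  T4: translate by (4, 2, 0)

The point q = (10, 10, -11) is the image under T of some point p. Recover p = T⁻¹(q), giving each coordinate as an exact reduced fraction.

p = (-1, -4, -4/3)

T1 = [1 0 0 4; 0 1 0 2; 0 0 1 1; 0 0 0 1]
T2·T1 = [1 0 0 -2; 0 1 0 0; 0 0 1 5; 0 0 0 1]
T3·…·T1 = [-2 0 0 4; 0 -2 0 0; 0 0 -3 -15; 0 0 0 1]
T4·…·T1 = [-2 0 0 8; 0 -2 0 2; 0 0 -3 -15; 0 0 0 1]
det M = -12; M⁻¹ = [-1/2 0 0 4; 0 -1/2 0 1; 0 0 -1/3 -5; 0 0 0 1]
M⁻¹ · (10, 10, -11)ᵀ = (-1, -4, -4/3)ᵀ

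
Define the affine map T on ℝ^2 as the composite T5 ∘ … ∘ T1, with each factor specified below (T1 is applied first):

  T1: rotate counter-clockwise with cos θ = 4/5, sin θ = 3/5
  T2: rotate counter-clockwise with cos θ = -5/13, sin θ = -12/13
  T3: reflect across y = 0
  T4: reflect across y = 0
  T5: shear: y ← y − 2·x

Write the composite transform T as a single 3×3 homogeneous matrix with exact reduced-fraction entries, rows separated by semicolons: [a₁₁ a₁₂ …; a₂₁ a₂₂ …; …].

T = [16/65 63/65 0; -19/13 -22/13 0; 0 0 1]

T1 = [4/5 -3/5 0; 3/5 4/5 0; 0 0 1]
T2·T1 = [16/65 63/65 0; -63/65 16/65 0; 0 0 1]
T3·…·T1 = [16/65 63/65 0; 63/65 -16/65 0; 0 0 1]
T4·…·T1 = [16/65 63/65 0; -63/65 16/65 0; 0 0 1]
T5·…·T1 = [16/65 63/65 0; -19/13 -22/13 0; 0 0 1]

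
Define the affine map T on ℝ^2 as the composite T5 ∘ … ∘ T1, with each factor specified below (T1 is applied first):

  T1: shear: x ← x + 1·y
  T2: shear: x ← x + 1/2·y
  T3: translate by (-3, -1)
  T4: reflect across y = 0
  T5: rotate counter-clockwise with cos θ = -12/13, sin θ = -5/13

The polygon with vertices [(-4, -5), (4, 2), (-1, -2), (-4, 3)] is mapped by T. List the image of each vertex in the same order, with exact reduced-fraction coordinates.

T1 shear: x ← x + 1·y: (-4, -5) → (-9, -5); (4, 2) → (6, 2); (-1, -2) → (-3, -2); (-4, 3) → (-1, 3)
T2 shear: x ← x + 1/2·y: (-9, -5) → (-23/2, -5); (6, 2) → (7, 2); (-3, -2) → (-4, -2); (-1, 3) → (1/2, 3)
T3 translate by (-3, -1): (-23/2, -5) → (-29/2, -6); (7, 2) → (4, 1); (-4, -2) → (-7, -3); (1/2, 3) → (-5/2, 2)
T4 reflect across y = 0: (-29/2, -6) → (-29/2, 6); (4, 1) → (4, -1); (-7, -3) → (-7, 3); (-5/2, 2) → (-5/2, -2)
T5 rotate counter-clockwise with cos θ = -12/13, sin θ = -5/13: (-29/2, 6) → (204/13, 1/26); (4, -1) → (-53/13, -8/13); (-7, 3) → (99/13, -1/13); (-5/2, -2) → (20/13, 73/26)

image vertices: (204/13, 1/26), (-53/13, -8/13), (99/13, -1/13), (20/13, 73/26)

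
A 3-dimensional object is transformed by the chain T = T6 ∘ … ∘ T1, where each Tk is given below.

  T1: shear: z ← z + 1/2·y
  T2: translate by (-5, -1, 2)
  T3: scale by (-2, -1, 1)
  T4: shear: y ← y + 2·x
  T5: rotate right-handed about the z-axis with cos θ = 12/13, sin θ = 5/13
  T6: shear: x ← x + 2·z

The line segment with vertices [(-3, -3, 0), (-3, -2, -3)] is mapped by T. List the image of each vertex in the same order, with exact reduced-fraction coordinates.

image vertices: (25/13, 512/13, 1/2), (-35/13, 500/13, -2)

T1 shear: z ← z + 1/2·y: (-3, -3, 0) → (-3, -3, -3/2); (-3, -2, -3) → (-3, -2, -4)
T2 translate by (-5, -1, 2): (-3, -3, -3/2) → (-8, -4, 1/2); (-3, -2, -4) → (-8, -3, -2)
T3 scale by (-2, -1, 1): (-8, -4, 1/2) → (16, 4, 1/2); (-8, -3, -2) → (16, 3, -2)
T4 shear: y ← y + 2·x: (16, 4, 1/2) → (16, 36, 1/2); (16, 3, -2) → (16, 35, -2)
T5 rotate right-handed about the z-axis with cos θ = 12/13, sin θ = 5/13: (16, 36, 1/2) → (12/13, 512/13, 1/2); (16, 35, -2) → (17/13, 500/13, -2)
T6 shear: x ← x + 2·z: (12/13, 512/13, 1/2) → (25/13, 512/13, 1/2); (17/13, 500/13, -2) → (-35/13, 500/13, -2)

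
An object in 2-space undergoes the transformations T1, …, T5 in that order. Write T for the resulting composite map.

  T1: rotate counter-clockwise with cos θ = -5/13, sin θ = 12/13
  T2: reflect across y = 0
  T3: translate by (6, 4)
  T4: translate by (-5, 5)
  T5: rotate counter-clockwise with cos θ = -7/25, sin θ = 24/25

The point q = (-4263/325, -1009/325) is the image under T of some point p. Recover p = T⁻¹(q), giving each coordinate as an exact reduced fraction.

p = (-4, 2)

T1 = [-5/13 -12/13 0; 12/13 -5/13 0; 0 0 1]
T2·T1 = [-5/13 -12/13 0; -12/13 5/13 0; 0 0 1]
T3·…·T1 = [-5/13 -12/13 6; -12/13 5/13 4; 0 0 1]
T4·…·T1 = [-5/13 -12/13 1; -12/13 5/13 9; 0 0 1]
T5·…·T1 = [323/325 -36/325 -223/25; -36/325 -323/325 -39/25; 0 0 1]
det M = -1; M⁻¹ = [323/325 -36/325 113/13; -36/325 -323/325 -33/13; 0 0 1]
M⁻¹ · (-4263/325, -1009/325)ᵀ = (-4, 2)ᵀ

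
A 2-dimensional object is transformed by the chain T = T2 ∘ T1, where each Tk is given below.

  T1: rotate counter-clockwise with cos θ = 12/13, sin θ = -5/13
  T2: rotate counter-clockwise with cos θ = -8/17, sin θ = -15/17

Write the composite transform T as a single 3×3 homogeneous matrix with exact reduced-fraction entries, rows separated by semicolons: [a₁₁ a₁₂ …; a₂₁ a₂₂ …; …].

T = [-171/221 140/221 0; -140/221 -171/221 0; 0 0 1]

T1 = [12/13 5/13 0; -5/13 12/13 0; 0 0 1]
T2·T1 = [-171/221 140/221 0; -140/221 -171/221 0; 0 0 1]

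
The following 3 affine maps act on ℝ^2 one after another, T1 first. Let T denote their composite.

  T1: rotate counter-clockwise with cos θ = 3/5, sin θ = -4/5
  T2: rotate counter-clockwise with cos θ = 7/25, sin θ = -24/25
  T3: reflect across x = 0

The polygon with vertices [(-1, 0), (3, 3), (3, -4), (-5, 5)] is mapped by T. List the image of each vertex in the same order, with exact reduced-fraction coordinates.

image vertices: (-3/5, 4/5), (-3/5, -21/5), (5, 0), (-7, 1)

T1 rotate counter-clockwise with cos θ = 3/5, sin θ = -4/5: (-1, 0) → (-3/5, 4/5); (3, 3) → (21/5, -3/5); (3, -4) → (-7/5, -24/5); (-5, 5) → (1, 7)
T2 rotate counter-clockwise with cos θ = 7/25, sin θ = -24/25: (-3/5, 4/5) → (3/5, 4/5); (21/5, -3/5) → (3/5, -21/5); (-7/5, -24/5) → (-5, 0); (1, 7) → (7, 1)
T3 reflect across x = 0: (3/5, 4/5) → (-3/5, 4/5); (3/5, -21/5) → (-3/5, -21/5); (-5, 0) → (5, 0); (7, 1) → (-7, 1)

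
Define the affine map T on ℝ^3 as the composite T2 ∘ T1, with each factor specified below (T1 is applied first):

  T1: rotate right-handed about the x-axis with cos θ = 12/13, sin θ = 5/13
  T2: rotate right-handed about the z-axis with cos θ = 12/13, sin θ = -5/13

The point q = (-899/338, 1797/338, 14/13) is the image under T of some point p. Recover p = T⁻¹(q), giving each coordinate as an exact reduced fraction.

p = (-9/2, 4, -1/2)

T1 = [1 0 0 0; 0 12/13 -5/13 0; 0 5/13 12/13 0; 0 0 0 1]
T2·T1 = [12/13 60/169 -25/169 0; -5/13 144/169 -60/169 0; 0 5/13 12/13 0; 0 0 0 1]
det M = 1; M⁻¹ = [12/13 -5/13 0 0; 60/169 144/169 5/13 0; -25/169 -60/169 12/13 0; 0 0 0 1]
M⁻¹ · (-899/338, 1797/338, 14/13)ᵀ = (-9/2, 4, -1/2)ᵀ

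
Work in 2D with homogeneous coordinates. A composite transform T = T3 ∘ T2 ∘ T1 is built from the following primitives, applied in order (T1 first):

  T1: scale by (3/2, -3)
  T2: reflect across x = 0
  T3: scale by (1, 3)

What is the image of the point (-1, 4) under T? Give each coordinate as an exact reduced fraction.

T1 scale by (3/2, -3): (-1, 4) → (-3/2, -12)
T2 reflect across x = 0: (-3/2, -12) → (3/2, -12)
T3 scale by (1, 3): (3/2, -12) → (3/2, -36)

T(p) = (3/2, -36)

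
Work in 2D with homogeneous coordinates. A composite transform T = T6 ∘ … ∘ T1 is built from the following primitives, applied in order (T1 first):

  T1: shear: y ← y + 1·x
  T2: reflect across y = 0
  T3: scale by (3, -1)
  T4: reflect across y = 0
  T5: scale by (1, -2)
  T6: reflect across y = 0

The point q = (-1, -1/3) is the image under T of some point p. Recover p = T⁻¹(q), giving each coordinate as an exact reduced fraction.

T1 = [1 0 0; 1 1 0; 0 0 1]
T2·T1 = [1 0 0; -1 -1 0; 0 0 1]
T3·…·T1 = [3 0 0; 1 1 0; 0 0 1]
T4·…·T1 = [3 0 0; -1 -1 0; 0 0 1]
T5·…·T1 = [3 0 0; 2 2 0; 0 0 1]
T6·…·T1 = [3 0 0; -2 -2 0; 0 0 1]
det M = -6; M⁻¹ = [1/3 0 0; -1/3 -1/2 0; 0 0 1]
M⁻¹ · (-1, -1/3)ᵀ = (-1/3, 1/2)ᵀ

p = (-1/3, 1/2)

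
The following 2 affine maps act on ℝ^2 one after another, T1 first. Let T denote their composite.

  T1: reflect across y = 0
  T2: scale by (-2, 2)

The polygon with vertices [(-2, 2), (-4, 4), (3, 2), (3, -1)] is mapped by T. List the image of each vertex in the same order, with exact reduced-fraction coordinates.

T1 reflect across y = 0: (-2, 2) → (-2, -2); (-4, 4) → (-4, -4); (3, 2) → (3, -2); (3, -1) → (3, 1)
T2 scale by (-2, 2): (-2, -2) → (4, -4); (-4, -4) → (8, -8); (3, -2) → (-6, -4); (3, 1) → (-6, 2)

image vertices: (4, -4), (8, -8), (-6, -4), (-6, 2)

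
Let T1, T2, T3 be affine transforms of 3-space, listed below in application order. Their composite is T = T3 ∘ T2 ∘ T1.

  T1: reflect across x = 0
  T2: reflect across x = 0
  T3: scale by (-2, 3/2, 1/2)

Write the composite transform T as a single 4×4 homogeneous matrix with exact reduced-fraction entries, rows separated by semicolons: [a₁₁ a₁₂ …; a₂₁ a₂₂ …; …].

T1 = [-1 0 0 0; 0 1 0 0; 0 0 1 0; 0 0 0 1]
T2·T1 = [1 0 0 0; 0 1 0 0; 0 0 1 0; 0 0 0 1]
T3·…·T1 = [-2 0 0 0; 0 3/2 0 0; 0 0 1/2 0; 0 0 0 1]

T = [-2 0 0 0; 0 3/2 0 0; 0 0 1/2 0; 0 0 0 1]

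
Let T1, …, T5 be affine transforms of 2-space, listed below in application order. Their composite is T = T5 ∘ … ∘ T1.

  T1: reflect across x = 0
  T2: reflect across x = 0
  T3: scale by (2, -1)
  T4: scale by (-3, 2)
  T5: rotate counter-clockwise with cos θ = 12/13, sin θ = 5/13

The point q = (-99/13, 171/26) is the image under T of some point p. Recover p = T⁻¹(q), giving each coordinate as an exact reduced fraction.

p = (3/4, -9/2)

T1 = [-1 0 0; 0 1 0; 0 0 1]
T2·T1 = [1 0 0; 0 1 0; 0 0 1]
T3·…·T1 = [2 0 0; 0 -1 0; 0 0 1]
T4·…·T1 = [-6 0 0; 0 -2 0; 0 0 1]
T5·…·T1 = [-72/13 10/13 0; -30/13 -24/13 0; 0 0 1]
det M = 12; M⁻¹ = [-2/13 -5/78 0; 5/26 -6/13 0; 0 0 1]
M⁻¹ · (-99/13, 171/26)ᵀ = (3/4, -9/2)ᵀ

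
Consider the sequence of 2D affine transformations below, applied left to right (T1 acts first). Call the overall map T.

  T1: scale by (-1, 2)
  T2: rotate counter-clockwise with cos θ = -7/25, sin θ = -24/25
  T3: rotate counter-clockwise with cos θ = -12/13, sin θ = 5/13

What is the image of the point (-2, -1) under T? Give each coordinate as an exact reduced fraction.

T1 scale by (-1, 2): (-2, -1) → (2, -2)
T2 rotate counter-clockwise with cos θ = -7/25, sin θ = -24/25: (2, -2) → (-62/25, -34/25)
T3 rotate counter-clockwise with cos θ = -12/13, sin θ = 5/13: (-62/25, -34/25) → (914/325, 98/325)

T(p) = (914/325, 98/325)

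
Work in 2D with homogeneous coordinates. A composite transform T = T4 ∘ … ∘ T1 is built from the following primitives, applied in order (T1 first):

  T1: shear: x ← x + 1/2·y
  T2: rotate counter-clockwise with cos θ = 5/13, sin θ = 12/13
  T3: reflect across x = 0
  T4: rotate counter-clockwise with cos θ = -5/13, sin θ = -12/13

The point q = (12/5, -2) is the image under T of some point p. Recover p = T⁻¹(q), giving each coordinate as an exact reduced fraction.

p = (7/5, 2)

T1 = [1 1/2 0; 0 1 0; 0 0 1]
T2·T1 = [5/13 -19/26 0; 12/13 11/13 0; 0 0 1]
T3·…·T1 = [-5/13 19/26 0; 12/13 11/13 0; 0 0 1]
T4·…·T1 = [1 1/2 0; 0 -1 0; 0 0 1]
det M = -1; M⁻¹ = [1 1/2 0; 0 -1 0; 0 0 1]
M⁻¹ · (12/5, -2)ᵀ = (7/5, 2)ᵀ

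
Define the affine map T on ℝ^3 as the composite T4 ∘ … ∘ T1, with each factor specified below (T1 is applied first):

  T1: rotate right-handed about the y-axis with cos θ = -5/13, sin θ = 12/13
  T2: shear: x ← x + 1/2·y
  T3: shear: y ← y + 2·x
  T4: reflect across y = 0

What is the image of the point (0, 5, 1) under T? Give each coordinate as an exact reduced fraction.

T(p) = (89/26, -154/13, -5/13)

T1 rotate right-handed about the y-axis with cos θ = -5/13, sin θ = 12/13: (0, 5, 1) → (12/13, 5, -5/13)
T2 shear: x ← x + 1/2·y: (12/13, 5, -5/13) → (89/26, 5, -5/13)
T3 shear: y ← y + 2·x: (89/26, 5, -5/13) → (89/26, 154/13, -5/13)
T4 reflect across y = 0: (89/26, 154/13, -5/13) → (89/26, -154/13, -5/13)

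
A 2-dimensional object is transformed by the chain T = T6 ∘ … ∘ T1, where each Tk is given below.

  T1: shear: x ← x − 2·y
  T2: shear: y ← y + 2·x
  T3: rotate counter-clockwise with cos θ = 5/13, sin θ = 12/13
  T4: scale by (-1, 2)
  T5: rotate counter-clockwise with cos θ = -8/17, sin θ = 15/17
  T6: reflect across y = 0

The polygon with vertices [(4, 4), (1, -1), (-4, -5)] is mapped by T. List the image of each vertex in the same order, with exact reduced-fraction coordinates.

T1 shear: x ← x − 2·y: (4, 4) → (-4, 4); (1, -1) → (3, -1); (-4, -5) → (6, -5)
T2 shear: y ← y + 2·x: (-4, 4) → (-4, -4); (3, -1) → (3, 5); (6, -5) → (6, 7)
T3 rotate counter-clockwise with cos θ = 5/13, sin θ = 12/13: (-4, -4) → (28/13, -68/13); (3, 5) → (-45/13, 61/13); (6, 7) → (-54/13, 107/13)
T4 scale by (-1, 2): (28/13, -68/13) → (-28/13, -136/13); (-45/13, 61/13) → (45/13, 122/13); (-54/13, 107/13) → (54/13, 214/13)
T5 rotate counter-clockwise with cos θ = -8/17, sin θ = 15/17: (-28/13, -136/13) → (2264/221, 668/221); (45/13, 122/13) → (-2190/221, -301/221); (54/13, 214/13) → (-3642/221, -902/221)
T6 reflect across y = 0: (2264/221, 668/221) → (2264/221, -668/221); (-2190/221, -301/221) → (-2190/221, 301/221); (-3642/221, -902/221) → (-3642/221, 902/221)

image vertices: (2264/221, -668/221), (-2190/221, 301/221), (-3642/221, 902/221)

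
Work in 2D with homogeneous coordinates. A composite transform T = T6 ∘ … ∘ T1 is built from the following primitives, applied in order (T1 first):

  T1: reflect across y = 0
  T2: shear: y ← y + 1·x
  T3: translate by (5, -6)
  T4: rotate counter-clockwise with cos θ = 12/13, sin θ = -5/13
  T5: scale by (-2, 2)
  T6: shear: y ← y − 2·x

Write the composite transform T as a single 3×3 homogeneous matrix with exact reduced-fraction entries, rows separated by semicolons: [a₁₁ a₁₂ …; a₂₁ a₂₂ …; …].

T = [-34/13 10/13 -60/13; 82/13 -44/13 -74/13; 0 0 1]

T1 = [1 0 0; 0 -1 0; 0 0 1]
T2·T1 = [1 0 0; 1 -1 0; 0 0 1]
T3·…·T1 = [1 0 5; 1 -1 -6; 0 0 1]
T4·…·T1 = [17/13 -5/13 30/13; 7/13 -12/13 -97/13; 0 0 1]
T5·…·T1 = [-34/13 10/13 -60/13; 14/13 -24/13 -194/13; 0 0 1]
T6·…·T1 = [-34/13 10/13 -60/13; 82/13 -44/13 -74/13; 0 0 1]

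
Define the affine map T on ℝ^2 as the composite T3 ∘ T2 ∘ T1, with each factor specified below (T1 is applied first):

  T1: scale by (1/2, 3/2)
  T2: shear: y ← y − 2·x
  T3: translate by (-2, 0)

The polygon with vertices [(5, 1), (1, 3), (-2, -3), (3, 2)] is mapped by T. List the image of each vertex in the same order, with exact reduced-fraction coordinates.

T1 scale by (1/2, 3/2): (5, 1) → (5/2, 3/2); (1, 3) → (1/2, 9/2); (-2, -3) → (-1, -9/2); (3, 2) → (3/2, 3)
T2 shear: y ← y − 2·x: (5/2, 3/2) → (5/2, -7/2); (1/2, 9/2) → (1/2, 7/2); (-1, -9/2) → (-1, -5/2); (3/2, 3) → (3/2, 0)
T3 translate by (-2, 0): (5/2, -7/2) → (1/2, -7/2); (1/2, 7/2) → (-3/2, 7/2); (-1, -5/2) → (-3, -5/2); (3/2, 0) → (-1/2, 0)

image vertices: (1/2, -7/2), (-3/2, 7/2), (-3, -5/2), (-1/2, 0)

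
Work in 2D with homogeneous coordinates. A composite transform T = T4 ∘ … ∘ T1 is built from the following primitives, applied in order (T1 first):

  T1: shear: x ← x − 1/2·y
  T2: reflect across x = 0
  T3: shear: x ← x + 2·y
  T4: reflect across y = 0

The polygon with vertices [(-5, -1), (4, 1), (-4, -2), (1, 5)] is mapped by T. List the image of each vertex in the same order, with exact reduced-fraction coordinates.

image vertices: (5/2, 1), (-3/2, -1), (-1, 2), (23/2, -5)

T1 shear: x ← x − 1/2·y: (-5, -1) → (-9/2, -1); (4, 1) → (7/2, 1); (-4, -2) → (-3, -2); (1, 5) → (-3/2, 5)
T2 reflect across x = 0: (-9/2, -1) → (9/2, -1); (7/2, 1) → (-7/2, 1); (-3, -2) → (3, -2); (-3/2, 5) → (3/2, 5)
T3 shear: x ← x + 2·y: (9/2, -1) → (5/2, -1); (-7/2, 1) → (-3/2, 1); (3, -2) → (-1, -2); (3/2, 5) → (23/2, 5)
T4 reflect across y = 0: (5/2, -1) → (5/2, 1); (-3/2, 1) → (-3/2, -1); (-1, -2) → (-1, 2); (23/2, 5) → (23/2, -5)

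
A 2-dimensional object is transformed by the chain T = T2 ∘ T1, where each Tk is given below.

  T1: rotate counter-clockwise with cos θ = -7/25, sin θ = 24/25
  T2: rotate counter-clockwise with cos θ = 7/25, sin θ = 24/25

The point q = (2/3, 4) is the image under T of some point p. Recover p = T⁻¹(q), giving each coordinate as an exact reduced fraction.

T1 = [-7/25 -24/25 0; 24/25 -7/25 0; 0 0 1]
T2·T1 = [-1 0 0; 0 -1 0; 0 0 1]
det M = 1; M⁻¹ = [-1 0 0; 0 -1 0; 0 0 1]
M⁻¹ · (2/3, 4)ᵀ = (-2/3, -4)ᵀ

p = (-2/3, -4)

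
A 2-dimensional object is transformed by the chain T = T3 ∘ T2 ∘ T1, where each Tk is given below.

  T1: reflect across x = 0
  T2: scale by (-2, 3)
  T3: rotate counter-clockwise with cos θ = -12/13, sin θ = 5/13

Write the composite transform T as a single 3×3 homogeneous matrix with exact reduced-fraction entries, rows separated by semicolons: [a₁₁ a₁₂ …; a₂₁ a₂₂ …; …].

T = [-24/13 -15/13 0; 10/13 -36/13 0; 0 0 1]

T1 = [-1 0 0; 0 1 0; 0 0 1]
T2·T1 = [2 0 0; 0 3 0; 0 0 1]
T3·…·T1 = [-24/13 -15/13 0; 10/13 -36/13 0; 0 0 1]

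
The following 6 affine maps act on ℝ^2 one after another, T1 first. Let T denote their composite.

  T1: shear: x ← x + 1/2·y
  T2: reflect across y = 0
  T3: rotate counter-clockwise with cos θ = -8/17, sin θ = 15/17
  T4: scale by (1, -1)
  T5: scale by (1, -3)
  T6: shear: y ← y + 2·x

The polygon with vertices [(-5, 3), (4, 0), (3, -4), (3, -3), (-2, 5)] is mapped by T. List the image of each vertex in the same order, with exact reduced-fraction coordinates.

image vertices: (73/17, 121/34), (-32/17, 116/17), (-4, -11), (-57/17, -237/34), (71/17, 569/34)

T1 shear: x ← x + 1/2·y: (-5, 3) → (-7/2, 3); (4, 0) → (4, 0); (3, -4) → (1, -4); (3, -3) → (3/2, -3); (-2, 5) → (1/2, 5)
T2 reflect across y = 0: (-7/2, 3) → (-7/2, -3); (4, 0) → (4, 0); (1, -4) → (1, 4); (3/2, -3) → (3/2, 3); (1/2, 5) → (1/2, -5)
T3 rotate counter-clockwise with cos θ = -8/17, sin θ = 15/17: (-7/2, -3) → (73/17, -57/34); (4, 0) → (-32/17, 60/17); (1, 4) → (-4, -1); (3/2, 3) → (-57/17, -3/34); (1/2, -5) → (71/17, 95/34)
T4 scale by (1, -1): (73/17, -57/34) → (73/17, 57/34); (-32/17, 60/17) → (-32/17, -60/17); (-4, -1) → (-4, 1); (-57/17, -3/34) → (-57/17, 3/34); (71/17, 95/34) → (71/17, -95/34)
T5 scale by (1, -3): (73/17, 57/34) → (73/17, -171/34); (-32/17, -60/17) → (-32/17, 180/17); (-4, 1) → (-4, -3); (-57/17, 3/34) → (-57/17, -9/34); (71/17, -95/34) → (71/17, 285/34)
T6 shear: y ← y + 2·x: (73/17, -171/34) → (73/17, 121/34); (-32/17, 180/17) → (-32/17, 116/17); (-4, -3) → (-4, -11); (-57/17, -9/34) → (-57/17, -237/34); (71/17, 285/34) → (71/17, 569/34)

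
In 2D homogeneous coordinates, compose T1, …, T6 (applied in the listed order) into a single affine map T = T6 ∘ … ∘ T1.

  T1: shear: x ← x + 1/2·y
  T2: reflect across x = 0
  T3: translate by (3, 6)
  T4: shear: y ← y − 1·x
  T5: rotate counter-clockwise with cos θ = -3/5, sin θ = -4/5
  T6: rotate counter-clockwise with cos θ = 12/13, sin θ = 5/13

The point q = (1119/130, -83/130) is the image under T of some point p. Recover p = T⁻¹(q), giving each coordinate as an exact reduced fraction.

T1 = [1 1/2 0; 0 1 0; 0 0 1]
T2·T1 = [-1 -1/2 0; 0 1 0; 0 0 1]
T3·…·T1 = [-1 -1/2 3; 0 1 6; 0 0 1]
T4·…·T1 = [-1 -1/2 3; 1 3/2 3; 0 0 1]
T5·…·T1 = [7/5 3/2 3/5; 1/5 -1/2 -21/5; 0 0 1]
T6·…·T1 = [79/65 41/26 141/65; 47/65 3/26 -237/65; 0 0 1]
det M = -1; M⁻¹ = [-3/26 41/26 6; 47/65 -79/65 -6; 0 0 1]
M⁻¹ · (1119/130, -83/130)ᵀ = (4, 1)ᵀ

p = (4, 1)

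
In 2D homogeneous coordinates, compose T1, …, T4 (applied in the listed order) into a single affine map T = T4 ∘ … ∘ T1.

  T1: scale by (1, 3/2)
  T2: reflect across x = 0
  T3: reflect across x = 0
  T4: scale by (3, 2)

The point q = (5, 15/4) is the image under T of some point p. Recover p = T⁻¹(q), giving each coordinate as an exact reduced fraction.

T1 = [1 0 0; 0 3/2 0; 0 0 1]
T2·T1 = [-1 0 0; 0 3/2 0; 0 0 1]
T3·…·T1 = [1 0 0; 0 3/2 0; 0 0 1]
T4·…·T1 = [3 0 0; 0 3 0; 0 0 1]
det M = 9; M⁻¹ = [1/3 0 0; 0 1/3 0; 0 0 1]
M⁻¹ · (5, 15/4)ᵀ = (5/3, 5/4)ᵀ

p = (5/3, 5/4)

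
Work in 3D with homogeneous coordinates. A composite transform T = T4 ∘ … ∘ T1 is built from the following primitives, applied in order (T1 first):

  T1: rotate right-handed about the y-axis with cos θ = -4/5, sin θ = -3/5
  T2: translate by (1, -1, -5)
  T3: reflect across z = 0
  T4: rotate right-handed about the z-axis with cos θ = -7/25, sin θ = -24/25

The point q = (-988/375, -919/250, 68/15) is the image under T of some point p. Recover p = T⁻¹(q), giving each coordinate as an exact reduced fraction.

T1 = [-4/5 0 -3/5 0; 0 1 0 0; 3/5 0 -4/5 0; 0 0 0 1]
T2·T1 = [-4/5 0 -3/5 1; 0 1 0 -1; 3/5 0 -4/5 -5; 0 0 0 1]
T3·…·T1 = [-4/5 0 -3/5 1; 0 1 0 -1; -3/5 0 4/5 5; 0 0 0 1]
T4·…·T1 = [28/125 24/25 21/125 -31/25; 96/125 -7/25 72/125 -17/25; -3/5 0 4/5 5; 0 0 0 1]
det M = -1; M⁻¹ = [28/125 96/125 -3/5 19/5; 24/25 -7/25 0 1; 21/125 72/125 4/5 -17/5; 0 0 0 1]
M⁻¹ · (-988/375, -919/250, 68/15)ᵀ = (-7/3, -1/2, -7/3)ᵀ

p = (-7/3, -1/2, -7/3)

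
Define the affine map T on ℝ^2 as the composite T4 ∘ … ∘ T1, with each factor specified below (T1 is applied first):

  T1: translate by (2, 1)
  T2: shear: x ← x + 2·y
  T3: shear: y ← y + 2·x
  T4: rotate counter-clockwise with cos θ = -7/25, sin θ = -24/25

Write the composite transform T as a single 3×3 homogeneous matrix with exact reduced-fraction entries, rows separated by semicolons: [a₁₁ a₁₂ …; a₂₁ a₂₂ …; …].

T1 = [1 0 2; 0 1 1; 0 0 1]
T2·T1 = [1 2 4; 0 1 1; 0 0 1]
T3·…·T1 = [1 2 4; 2 5 9; 0 0 1]
T4·…·T1 = [41/25 106/25 188/25; -38/25 -83/25 -159/25; 0 0 1]

T = [41/25 106/25 188/25; -38/25 -83/25 -159/25; 0 0 1]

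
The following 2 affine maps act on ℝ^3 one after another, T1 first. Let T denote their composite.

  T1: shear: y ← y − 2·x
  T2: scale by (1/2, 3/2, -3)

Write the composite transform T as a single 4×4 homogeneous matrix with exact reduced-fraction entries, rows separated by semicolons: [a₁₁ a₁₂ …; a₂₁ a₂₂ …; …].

T1 = [1 0 0 0; -2 1 0 0; 0 0 1 0; 0 0 0 1]
T2·T1 = [1/2 0 0 0; -3 3/2 0 0; 0 0 -3 0; 0 0 0 1]

T = [1/2 0 0 0; -3 3/2 0 0; 0 0 -3 0; 0 0 0 1]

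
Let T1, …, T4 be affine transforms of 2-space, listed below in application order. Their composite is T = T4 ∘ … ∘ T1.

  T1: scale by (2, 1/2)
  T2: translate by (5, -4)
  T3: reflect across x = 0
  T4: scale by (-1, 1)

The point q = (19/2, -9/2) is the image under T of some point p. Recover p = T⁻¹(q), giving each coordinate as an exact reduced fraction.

p = (9/4, -1)

T1 = [2 0 0; 0 1/2 0; 0 0 1]
T2·T1 = [2 0 5; 0 1/2 -4; 0 0 1]
T3·…·T1 = [-2 0 -5; 0 1/2 -4; 0 0 1]
T4·…·T1 = [2 0 5; 0 1/2 -4; 0 0 1]
det M = 1; M⁻¹ = [1/2 0 -5/2; 0 2 8; 0 0 1]
M⁻¹ · (19/2, -9/2)ᵀ = (9/4, -1)ᵀ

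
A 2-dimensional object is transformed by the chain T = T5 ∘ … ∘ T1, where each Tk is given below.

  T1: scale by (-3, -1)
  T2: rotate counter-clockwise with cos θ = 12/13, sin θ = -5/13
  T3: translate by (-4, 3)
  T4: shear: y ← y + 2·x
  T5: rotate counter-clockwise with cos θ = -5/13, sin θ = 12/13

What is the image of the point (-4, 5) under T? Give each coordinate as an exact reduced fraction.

T1 scale by (-3, -1): (-4, 5) → (12, -5)
T2 rotate counter-clockwise with cos θ = 12/13, sin θ = -5/13: (12, -5) → (119/13, -120/13)
T3 translate by (-4, 3): (119/13, -120/13) → (67/13, -81/13)
T4 shear: y ← y + 2·x: (67/13, -81/13) → (67/13, 53/13)
T5 rotate counter-clockwise with cos θ = -5/13, sin θ = 12/13: (67/13, 53/13) → (-971/169, 539/169)

T(p) = (-971/169, 539/169)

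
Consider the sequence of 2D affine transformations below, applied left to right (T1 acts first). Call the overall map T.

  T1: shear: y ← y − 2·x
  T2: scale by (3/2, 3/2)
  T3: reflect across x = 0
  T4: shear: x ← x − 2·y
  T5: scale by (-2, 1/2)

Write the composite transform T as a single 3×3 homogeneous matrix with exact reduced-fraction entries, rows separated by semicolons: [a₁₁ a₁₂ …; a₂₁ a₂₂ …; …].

T1 = [1 0 0; -2 1 0; 0 0 1]
T2·T1 = [3/2 0 0; -3 3/2 0; 0 0 1]
T3·…·T1 = [-3/2 0 0; -3 3/2 0; 0 0 1]
T4·…·T1 = [9/2 -3 0; -3 3/2 0; 0 0 1]
T5·…·T1 = [-9 6 0; -3/2 3/4 0; 0 0 1]

T = [-9 6 0; -3/2 3/4 0; 0 0 1]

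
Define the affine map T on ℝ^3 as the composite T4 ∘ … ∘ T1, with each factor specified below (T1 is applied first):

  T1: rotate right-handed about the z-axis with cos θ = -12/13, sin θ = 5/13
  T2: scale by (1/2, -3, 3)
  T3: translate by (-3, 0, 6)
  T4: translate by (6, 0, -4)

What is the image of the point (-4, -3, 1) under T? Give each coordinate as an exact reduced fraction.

T1 rotate right-handed about the z-axis with cos θ = -12/13, sin θ = 5/13: (-4, -3, 1) → (63/13, 16/13, 1)
T2 scale by (1/2, -3, 3): (63/13, 16/13, 1) → (63/26, -48/13, 3)
T3 translate by (-3, 0, 6): (63/26, -48/13, 3) → (-15/26, -48/13, 9)
T4 translate by (6, 0, -4): (-15/26, -48/13, 9) → (141/26, -48/13, 5)

T(p) = (141/26, -48/13, 5)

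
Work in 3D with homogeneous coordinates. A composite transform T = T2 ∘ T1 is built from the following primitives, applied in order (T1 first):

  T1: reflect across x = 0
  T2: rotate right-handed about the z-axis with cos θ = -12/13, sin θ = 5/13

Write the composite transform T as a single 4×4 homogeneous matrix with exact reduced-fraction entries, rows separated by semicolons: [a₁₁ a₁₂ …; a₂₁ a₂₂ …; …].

T1 = [-1 0 0 0; 0 1 0 0; 0 0 1 0; 0 0 0 1]
T2·T1 = [12/13 -5/13 0 0; -5/13 -12/13 0 0; 0 0 1 0; 0 0 0 1]

T = [12/13 -5/13 0 0; -5/13 -12/13 0 0; 0 0 1 0; 0 0 0 1]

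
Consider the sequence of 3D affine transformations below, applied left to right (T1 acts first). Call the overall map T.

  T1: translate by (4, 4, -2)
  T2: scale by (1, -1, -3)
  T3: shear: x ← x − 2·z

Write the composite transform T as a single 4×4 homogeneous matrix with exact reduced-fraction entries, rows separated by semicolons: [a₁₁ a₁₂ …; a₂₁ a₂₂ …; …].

T1 = [1 0 0 4; 0 1 0 4; 0 0 1 -2; 0 0 0 1]
T2·T1 = [1 0 0 4; 0 -1 0 -4; 0 0 -3 6; 0 0 0 1]
T3·…·T1 = [1 0 6 -8; 0 -1 0 -4; 0 0 -3 6; 0 0 0 1]

T = [1 0 6 -8; 0 -1 0 -4; 0 0 -3 6; 0 0 0 1]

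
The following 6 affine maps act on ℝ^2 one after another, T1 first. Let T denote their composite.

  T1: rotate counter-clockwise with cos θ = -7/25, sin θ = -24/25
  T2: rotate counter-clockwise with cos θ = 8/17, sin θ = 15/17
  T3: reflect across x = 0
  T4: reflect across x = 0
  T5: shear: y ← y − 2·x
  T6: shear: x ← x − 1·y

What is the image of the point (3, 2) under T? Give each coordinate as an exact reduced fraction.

T1 rotate counter-clockwise with cos θ = -7/25, sin θ = -24/25: (3, 2) → (27/25, -86/25)
T2 rotate counter-clockwise with cos θ = 8/17, sin θ = 15/17: (27/25, -86/25) → (1506/425, -283/425)
T3 reflect across x = 0: (1506/425, -283/425) → (-1506/425, -283/425)
T4 reflect across x = 0: (-1506/425, -283/425) → (1506/425, -283/425)
T5 shear: y ← y − 2·x: (1506/425, -283/425) → (1506/425, -659/85)
T6 shear: x ← x − 1·y: (1506/425, -659/85) → (4801/425, -659/85)

T(p) = (4801/425, -659/85)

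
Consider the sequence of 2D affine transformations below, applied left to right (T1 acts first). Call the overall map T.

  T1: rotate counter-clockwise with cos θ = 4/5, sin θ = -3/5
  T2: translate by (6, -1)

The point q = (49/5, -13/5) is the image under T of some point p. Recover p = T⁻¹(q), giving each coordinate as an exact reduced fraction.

T1 = [4/5 3/5 0; -3/5 4/5 0; 0 0 1]
T2·T1 = [4/5 3/5 6; -3/5 4/5 -1; 0 0 1]
det M = 1; M⁻¹ = [4/5 -3/5 -27/5; 3/5 4/5 -14/5; 0 0 1]
M⁻¹ · (49/5, -13/5)ᵀ = (4, 1)ᵀ

p = (4, 1)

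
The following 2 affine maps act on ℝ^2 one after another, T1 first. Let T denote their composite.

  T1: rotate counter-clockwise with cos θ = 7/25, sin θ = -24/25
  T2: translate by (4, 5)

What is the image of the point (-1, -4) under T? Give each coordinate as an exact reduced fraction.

T1 rotate counter-clockwise with cos θ = 7/25, sin θ = -24/25: (-1, -4) → (-103/25, -4/25)
T2 translate by (4, 5): (-103/25, -4/25) → (-3/25, 121/25)

T(p) = (-3/25, 121/25)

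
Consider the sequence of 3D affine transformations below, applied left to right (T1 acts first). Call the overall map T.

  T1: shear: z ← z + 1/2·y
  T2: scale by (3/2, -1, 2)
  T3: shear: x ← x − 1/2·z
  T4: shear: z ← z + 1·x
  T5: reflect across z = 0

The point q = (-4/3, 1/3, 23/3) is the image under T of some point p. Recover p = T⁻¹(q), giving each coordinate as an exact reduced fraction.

T1 = [1 0 0 0; 0 1 0 0; 0 1/2 1 0; 0 0 0 1]
T2·T1 = [3/2 0 0 0; 0 -1 0 0; 0 1 2 0; 0 0 0 1]
T3·…·T1 = [3/2 -1/2 -1 0; 0 -1 0 0; 0 1 2 0; 0 0 0 1]
T4·…·T1 = [3/2 -1/2 -1 0; 0 -1 0 0; 3/2 1/2 1 0; 0 0 0 1]
T5·…·T1 = [3/2 -1/2 -1 0; 0 -1 0 0; -3/2 -1/2 -1 0; 0 0 0 1]
det M = 3; M⁻¹ = [1/3 0 -1/3 0; 0 -1 0 0; -1/2 1/2 -1/2 0; 0 0 0 1]
M⁻¹ · (-4/3, 1/3, 23/3)ᵀ = (-3, -1/3, -3)ᵀ

p = (-3, -1/3, -3)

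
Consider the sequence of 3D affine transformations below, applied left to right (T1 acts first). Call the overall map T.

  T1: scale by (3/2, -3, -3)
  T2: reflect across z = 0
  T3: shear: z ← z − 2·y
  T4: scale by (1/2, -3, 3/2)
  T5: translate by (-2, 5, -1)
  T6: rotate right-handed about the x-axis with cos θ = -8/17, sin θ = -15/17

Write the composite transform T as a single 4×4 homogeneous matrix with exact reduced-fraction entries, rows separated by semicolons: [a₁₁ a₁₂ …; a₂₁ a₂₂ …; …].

T = [3/4 0 0 -2; 0 63/17 135/34 -55/17; 0 -207/17 -36/17 -67/17; 0 0 0 1]

T1 = [3/2 0 0 0; 0 -3 0 0; 0 0 -3 0; 0 0 0 1]
T2·T1 = [3/2 0 0 0; 0 -3 0 0; 0 0 3 0; 0 0 0 1]
T3·…·T1 = [3/2 0 0 0; 0 -3 0 0; 0 6 3 0; 0 0 0 1]
T4·…·T1 = [3/4 0 0 0; 0 9 0 0; 0 9 9/2 0; 0 0 0 1]
T5·…·T1 = [3/4 0 0 -2; 0 9 0 5; 0 9 9/2 -1; 0 0 0 1]
T6·…·T1 = [3/4 0 0 -2; 0 63/17 135/34 -55/17; 0 -207/17 -36/17 -67/17; 0 0 0 1]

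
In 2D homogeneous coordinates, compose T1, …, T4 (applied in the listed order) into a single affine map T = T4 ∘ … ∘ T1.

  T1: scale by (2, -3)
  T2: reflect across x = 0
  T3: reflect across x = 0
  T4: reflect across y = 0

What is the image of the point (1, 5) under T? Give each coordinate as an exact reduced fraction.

T1 scale by (2, -3): (1, 5) → (2, -15)
T2 reflect across x = 0: (2, -15) → (-2, -15)
T3 reflect across x = 0: (-2, -15) → (2, -15)
T4 reflect across y = 0: (2, -15) → (2, 15)

T(p) = (2, 15)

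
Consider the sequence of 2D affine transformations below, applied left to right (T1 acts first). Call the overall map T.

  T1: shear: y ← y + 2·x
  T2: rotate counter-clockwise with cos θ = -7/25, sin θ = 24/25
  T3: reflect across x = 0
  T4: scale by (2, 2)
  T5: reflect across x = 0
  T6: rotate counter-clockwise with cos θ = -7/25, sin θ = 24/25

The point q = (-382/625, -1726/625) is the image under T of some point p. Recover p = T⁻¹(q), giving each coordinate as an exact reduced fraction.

p = (1, -1)

T1 = [1 0 0; 2 1 0; 0 0 1]
T2·T1 = [-11/5 -24/25 0; 2/5 -7/25 0; 0 0 1]
T3·…·T1 = [11/5 24/25 0; 2/5 -7/25 0; 0 0 1]
T4·…·T1 = [22/5 48/25 0; 4/5 -14/25 0; 0 0 1]
T5·…·T1 = [-22/5 -48/25 0; 4/5 -14/25 0; 0 0 1]
T6·…·T1 = [58/125 672/625 0; -556/125 -1054/625 0; 0 0 1]
det M = 4; M⁻¹ = [-527/1250 -168/625 0; 139/125 29/250 0; 0 0 1]
M⁻¹ · (-382/625, -1726/625)ᵀ = (1, -1)ᵀ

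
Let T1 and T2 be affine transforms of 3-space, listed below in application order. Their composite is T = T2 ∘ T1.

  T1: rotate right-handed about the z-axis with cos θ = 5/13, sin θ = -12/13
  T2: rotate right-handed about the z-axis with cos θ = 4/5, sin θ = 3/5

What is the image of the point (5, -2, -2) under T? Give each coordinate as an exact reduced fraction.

T1 rotate right-handed about the z-axis with cos θ = 5/13, sin θ = -12/13: (5, -2, -2) → (1/13, -70/13, -2)
T2 rotate right-handed about the z-axis with cos θ = 4/5, sin θ = 3/5: (1/13, -70/13, -2) → (214/65, -277/65, -2)

T(p) = (214/65, -277/65, -2)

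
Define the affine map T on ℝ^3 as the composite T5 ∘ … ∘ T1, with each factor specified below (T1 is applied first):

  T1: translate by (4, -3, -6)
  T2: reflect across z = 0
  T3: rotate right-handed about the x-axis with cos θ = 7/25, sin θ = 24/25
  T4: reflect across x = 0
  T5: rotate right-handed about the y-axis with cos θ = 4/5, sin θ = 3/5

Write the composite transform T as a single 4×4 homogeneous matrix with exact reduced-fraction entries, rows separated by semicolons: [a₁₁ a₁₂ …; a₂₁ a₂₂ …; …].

T1 = [1 0 0 4; 0 1 0 -3; 0 0 1 -6; 0 0 0 1]
T2·T1 = [1 0 0 4; 0 1 0 -3; 0 0 -1 6; 0 0 0 1]
T3·…·T1 = [1 0 0 4; 0 7/25 24/25 -33/5; 0 24/25 -7/25 -6/5; 0 0 0 1]
T4·…·T1 = [-1 0 0 -4; 0 7/25 24/25 -33/5; 0 24/25 -7/25 -6/5; 0 0 0 1]
T5·…·T1 = [-4/5 72/125 -21/125 -98/25; 0 7/25 24/25 -33/5; 3/5 96/125 -28/125 36/25; 0 0 0 1]

T = [-4/5 72/125 -21/125 -98/25; 0 7/25 24/25 -33/5; 3/5 96/125 -28/125 36/25; 0 0 0 1]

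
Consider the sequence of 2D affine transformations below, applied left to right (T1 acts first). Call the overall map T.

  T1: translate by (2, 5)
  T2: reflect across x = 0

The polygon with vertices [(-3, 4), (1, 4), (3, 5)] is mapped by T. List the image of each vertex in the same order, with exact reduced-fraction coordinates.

image vertices: (1, 9), (-3, 9), (-5, 10)

T1 translate by (2, 5): (-3, 4) → (-1, 9); (1, 4) → (3, 9); (3, 5) → (5, 10)
T2 reflect across x = 0: (-1, 9) → (1, 9); (3, 9) → (-3, 9); (5, 10) → (-5, 10)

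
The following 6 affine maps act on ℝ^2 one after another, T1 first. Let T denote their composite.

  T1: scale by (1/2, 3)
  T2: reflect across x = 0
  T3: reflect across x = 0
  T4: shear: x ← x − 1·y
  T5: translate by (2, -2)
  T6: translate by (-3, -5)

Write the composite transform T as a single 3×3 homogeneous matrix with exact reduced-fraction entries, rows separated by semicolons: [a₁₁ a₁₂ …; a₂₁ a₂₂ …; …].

T1 = [1/2 0 0; 0 3 0; 0 0 1]
T2·T1 = [-1/2 0 0; 0 3 0; 0 0 1]
T3·…·T1 = [1/2 0 0; 0 3 0; 0 0 1]
T4·…·T1 = [1/2 -3 0; 0 3 0; 0 0 1]
T5·…·T1 = [1/2 -3 2; 0 3 -2; 0 0 1]
T6·…·T1 = [1/2 -3 -1; 0 3 -7; 0 0 1]

T = [1/2 -3 -1; 0 3 -7; 0 0 1]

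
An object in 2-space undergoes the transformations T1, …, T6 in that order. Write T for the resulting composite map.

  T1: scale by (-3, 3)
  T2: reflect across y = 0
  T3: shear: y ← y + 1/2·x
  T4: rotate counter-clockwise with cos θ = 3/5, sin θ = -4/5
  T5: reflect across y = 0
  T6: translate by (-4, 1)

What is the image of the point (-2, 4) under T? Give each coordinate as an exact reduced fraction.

T1 scale by (-3, 3): (-2, 4) → (6, 12)
T2 reflect across y = 0: (6, 12) → (6, -12)
T3 shear: y ← y + 1/2·x: (6, -12) → (6, -9)
T4 rotate counter-clockwise with cos θ = 3/5, sin θ = -4/5: (6, -9) → (-18/5, -51/5)
T5 reflect across y = 0: (-18/5, -51/5) → (-18/5, 51/5)
T6 translate by (-4, 1): (-18/5, 51/5) → (-38/5, 56/5)

T(p) = (-38/5, 56/5)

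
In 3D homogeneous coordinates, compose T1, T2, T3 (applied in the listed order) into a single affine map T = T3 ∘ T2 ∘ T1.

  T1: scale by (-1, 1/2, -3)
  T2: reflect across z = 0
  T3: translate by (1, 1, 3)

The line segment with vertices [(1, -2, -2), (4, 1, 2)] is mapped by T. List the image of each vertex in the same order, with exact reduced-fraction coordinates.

T1 scale by (-1, 1/2, -3): (1, -2, -2) → (-1, -1, 6); (4, 1, 2) → (-4, 1/2, -6)
T2 reflect across z = 0: (-1, -1, 6) → (-1, -1, -6); (-4, 1/2, -6) → (-4, 1/2, 6)
T3 translate by (1, 1, 3): (-1, -1, -6) → (0, 0, -3); (-4, 1/2, 6) → (-3, 3/2, 9)

image vertices: (0, 0, -3), (-3, 3/2, 9)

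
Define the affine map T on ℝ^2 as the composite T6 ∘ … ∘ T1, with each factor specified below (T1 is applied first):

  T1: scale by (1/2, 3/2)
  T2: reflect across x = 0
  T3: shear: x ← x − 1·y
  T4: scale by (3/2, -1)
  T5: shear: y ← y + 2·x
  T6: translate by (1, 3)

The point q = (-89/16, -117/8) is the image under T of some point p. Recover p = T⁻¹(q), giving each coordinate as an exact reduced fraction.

T1 = [1/2 0 0; 0 3/2 0; 0 0 1]
T2·T1 = [-1/2 0 0; 0 3/2 0; 0 0 1]
T3·…·T1 = [-1/2 -3/2 0; 0 3/2 0; 0 0 1]
T4·…·T1 = [-3/4 -9/4 0; 0 -3/2 0; 0 0 1]
T5·…·T1 = [-3/4 -9/4 0; -3/2 -6 0; 0 0 1]
T6·…·T1 = [-3/4 -9/4 1; -3/2 -6 3; 0 0 1]
det M = 9/8; M⁻¹ = [-16/3 2 -2/3; 4/3 -2/3 2/3; 0 0 1]
M⁻¹ · (-89/16, -117/8)ᵀ = (-1/4, 3)ᵀ

p = (-1/4, 3)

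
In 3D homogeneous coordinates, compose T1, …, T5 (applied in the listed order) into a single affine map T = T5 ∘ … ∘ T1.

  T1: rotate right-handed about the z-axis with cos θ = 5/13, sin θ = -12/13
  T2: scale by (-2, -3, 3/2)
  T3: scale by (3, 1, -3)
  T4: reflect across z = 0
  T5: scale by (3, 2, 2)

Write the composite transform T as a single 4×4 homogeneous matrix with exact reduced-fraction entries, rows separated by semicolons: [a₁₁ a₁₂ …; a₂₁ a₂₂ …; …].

T1 = [5/13 12/13 0 0; -12/13 5/13 0 0; 0 0 1 0; 0 0 0 1]
T2·T1 = [-10/13 -24/13 0 0; 36/13 -15/13 0 0; 0 0 3/2 0; 0 0 0 1]
T3·…·T1 = [-30/13 -72/13 0 0; 36/13 -15/13 0 0; 0 0 -9/2 0; 0 0 0 1]
T4·…·T1 = [-30/13 -72/13 0 0; 36/13 -15/13 0 0; 0 0 9/2 0; 0 0 0 1]
T5·…·T1 = [-90/13 -216/13 0 0; 72/13 -30/13 0 0; 0 0 9 0; 0 0 0 1]

T = [-90/13 -216/13 0 0; 72/13 -30/13 0 0; 0 0 9 0; 0 0 0 1]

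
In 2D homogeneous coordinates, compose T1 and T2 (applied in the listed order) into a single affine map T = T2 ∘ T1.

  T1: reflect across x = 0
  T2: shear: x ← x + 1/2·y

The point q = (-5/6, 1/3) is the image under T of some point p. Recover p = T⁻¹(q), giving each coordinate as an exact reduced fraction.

T1 = [-1 0 0; 0 1 0; 0 0 1]
T2·T1 = [-1 1/2 0; 0 1 0; 0 0 1]
det M = -1; M⁻¹ = [-1 1/2 0; 0 1 0; 0 0 1]
M⁻¹ · (-5/6, 1/3)ᵀ = (1, 1/3)ᵀ

p = (1, 1/3)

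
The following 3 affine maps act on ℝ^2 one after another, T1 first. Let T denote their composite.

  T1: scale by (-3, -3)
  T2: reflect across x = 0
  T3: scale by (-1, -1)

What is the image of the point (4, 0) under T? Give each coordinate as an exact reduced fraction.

T(p) = (-12, 0)

T1 scale by (-3, -3): (4, 0) → (-12, 0)
T2 reflect across x = 0: (-12, 0) → (12, 0)
T3 scale by (-1, -1): (12, 0) → (-12, 0)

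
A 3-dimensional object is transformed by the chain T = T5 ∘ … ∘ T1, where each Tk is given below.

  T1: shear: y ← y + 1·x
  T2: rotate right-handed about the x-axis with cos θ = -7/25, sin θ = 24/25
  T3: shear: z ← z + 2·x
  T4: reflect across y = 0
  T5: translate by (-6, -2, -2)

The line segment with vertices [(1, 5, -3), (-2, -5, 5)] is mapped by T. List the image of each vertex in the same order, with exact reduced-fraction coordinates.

T1 shear: y ← y + 1·x: (1, 5, -3) → (1, 6, -3); (-2, -5, 5) → (-2, -7, 5)
T2 rotate right-handed about the x-axis with cos θ = -7/25, sin θ = 24/25: (1, 6, -3) → (1, 6/5, 33/5); (-2, -7, 5) → (-2, -71/25, -203/25)
T3 shear: z ← z + 2·x: (1, 6/5, 33/5) → (1, 6/5, 43/5); (-2, -71/25, -203/25) → (-2, -71/25, -303/25)
T4 reflect across y = 0: (1, 6/5, 43/5) → (1, -6/5, 43/5); (-2, -71/25, -303/25) → (-2, 71/25, -303/25)
T5 translate by (-6, -2, -2): (1, -6/5, 43/5) → (-5, -16/5, 33/5); (-2, 71/25, -303/25) → (-8, 21/25, -353/25)

image vertices: (-5, -16/5, 33/5), (-8, 21/25, -353/25)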